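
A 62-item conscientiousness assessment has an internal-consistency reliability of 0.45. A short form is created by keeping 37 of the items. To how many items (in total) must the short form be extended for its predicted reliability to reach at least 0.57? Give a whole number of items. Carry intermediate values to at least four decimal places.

101

Short-form reliability: n = 37/62 = 0.5968; r_37 = n·r/(1+(n−1)r) ≈ 0.3281
Length factor from the short form to reach 0.57: n' = 0.57(1 − 0.3281) / [0.3281(1 − 0.57)] ≈ 2.7146
Total items = 2.7146 × 37 = 100.44, rounded up to 101.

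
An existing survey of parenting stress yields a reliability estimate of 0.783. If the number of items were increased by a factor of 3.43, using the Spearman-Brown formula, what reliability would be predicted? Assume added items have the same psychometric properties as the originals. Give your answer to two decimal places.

0.93

r_new = 3.43·0.783 / [1 + (3.43 − 1)·0.783]
     = 2.6857 / 2.9027 = 0.9252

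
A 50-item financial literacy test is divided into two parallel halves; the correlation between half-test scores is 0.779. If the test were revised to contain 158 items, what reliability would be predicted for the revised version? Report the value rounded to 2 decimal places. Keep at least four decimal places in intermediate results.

0.96

First correct the split-half correlation to full-test reliability: r_full = 2 × 0.779 / (1 + 0.779) ≈ 0.8758
Length factor from 50 to 158 items: n = 158/50 = 3.1600
r_new = n·r_full / (1 + (n − 1)·r_full) = 2.7675 / 2.8917 ≈ 0.9570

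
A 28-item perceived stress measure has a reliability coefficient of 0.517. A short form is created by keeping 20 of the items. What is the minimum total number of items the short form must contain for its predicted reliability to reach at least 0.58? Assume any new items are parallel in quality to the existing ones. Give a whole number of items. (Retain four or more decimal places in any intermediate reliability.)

Short-form reliability: n = 20/28 = 0.7143; r_20 = n·r/(1+(n−1)r) ≈ 0.4333
Length factor from the short form to reach 0.58: n' = 0.58(1 − 0.4333) / [0.4333(1 − 0.58)] ≈ 1.8061
Total items = 1.8061 × 20 = 36.12, rounded up to 37.

37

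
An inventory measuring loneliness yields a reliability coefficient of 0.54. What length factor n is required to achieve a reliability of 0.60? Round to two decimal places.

1.28

Invert Spearman-Brown to solve for n:
n = r_target (1 − r_old) / [ r_old (1 − r_target) ]
n = [0.60 × 0.46] / [0.54 × 0.40]
n = 0.2760 / 0.2160 ≈ 1.2778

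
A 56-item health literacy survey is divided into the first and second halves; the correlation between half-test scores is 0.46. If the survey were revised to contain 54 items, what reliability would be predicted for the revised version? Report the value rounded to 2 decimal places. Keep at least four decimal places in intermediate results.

0.62

Full-test reliability from the split-half r: r_full = 2(0.46)/(1 + 0.46) = 0.6301
Length factor from 56 to 54 items: n = 54/56 = 0.9643
r_new = n·r_full / (1 + (n − 1)·r_full) = 0.6076 / 0.9775 ≈ 0.6216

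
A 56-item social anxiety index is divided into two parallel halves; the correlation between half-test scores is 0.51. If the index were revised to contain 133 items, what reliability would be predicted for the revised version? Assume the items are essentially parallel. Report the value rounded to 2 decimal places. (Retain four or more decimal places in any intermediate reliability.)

First correct the split-half correlation to full-test reliability: r_full = 2 × 0.51 / (1 + 0.51) ≈ 0.6755
Length factor from 56 to 133 items: n = 133/56 = 2.3750
r_new = n·r_full / (1 + (n − 1)·r_full) = 1.6043 / 1.9288 ≈ 0.8318

0.83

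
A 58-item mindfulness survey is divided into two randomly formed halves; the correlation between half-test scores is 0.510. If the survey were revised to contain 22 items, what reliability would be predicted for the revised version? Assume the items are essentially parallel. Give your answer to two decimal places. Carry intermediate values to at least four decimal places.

0.44

Spearman-Brown correction (n = 2): r_full = 2·0.510/(1 + 0.510) = 0.6755
Then adjust to 22 items: n = 22/58 = 0.3793
r_new = n·r_full / (1 + (n − 1)·r_full) = 0.2562 / 0.5807 ≈ 0.4412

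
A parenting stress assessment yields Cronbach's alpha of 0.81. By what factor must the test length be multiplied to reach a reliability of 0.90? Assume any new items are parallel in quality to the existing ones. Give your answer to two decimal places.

2.11

Spearman-Brown solved for the length factor n:
n = r*(1 − r) / [ r (1 − r*) ]
n = [0.90 × 0.19] / [0.81 × 0.10]
  = 0.1710 / 0.0810 = 2.1111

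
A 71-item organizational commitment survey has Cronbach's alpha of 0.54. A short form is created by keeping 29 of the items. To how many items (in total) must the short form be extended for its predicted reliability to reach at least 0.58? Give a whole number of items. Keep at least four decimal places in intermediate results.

Short-form reliability: n = 29/71 = 0.4085; r_29 = n·r/(1+(n−1)r) ≈ 0.3241
Length factor from the short form to reach 0.58: n' = 0.58(1 − 0.3241) / [0.3241(1 − 0.58)] ≈ 2.8799
Total items = 2.8799 × 29 = 83.52, rounded up to 84.

84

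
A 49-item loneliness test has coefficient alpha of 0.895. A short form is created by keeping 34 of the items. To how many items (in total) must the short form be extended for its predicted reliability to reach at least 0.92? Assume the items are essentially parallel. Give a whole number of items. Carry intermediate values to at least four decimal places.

67

Short-form reliability: n = 34/49 = 0.6939; r_34 = n·r/(1+(n−1)r) ≈ 0.8554
Then solve for n' with r_old = 0.8554, r_target = 0.92: n' = 0.92(1 − 0.8554)/[0.8554(1 − 0.92)] = 1.9440
Total items = 1.9440 × 34 = 66.10, rounded up to 67.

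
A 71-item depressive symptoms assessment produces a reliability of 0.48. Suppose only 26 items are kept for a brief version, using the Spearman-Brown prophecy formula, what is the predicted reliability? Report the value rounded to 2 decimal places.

0.25

Length ratio n = 26/71 = 0.3662
r_new = (0.3662 × 0.48) / (1 + (0.3662 − 1) × 0.48)
r_new = 0.1758 / 0.6958 ≈ 0.2527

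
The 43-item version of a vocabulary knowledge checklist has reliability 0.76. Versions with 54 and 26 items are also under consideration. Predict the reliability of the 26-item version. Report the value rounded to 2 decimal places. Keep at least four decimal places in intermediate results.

0.66

Only the ratio of lengths matters: n = 26/43 = 0.6047
r_{26} = n·r / (1 + (n − 1)·r) = 0.4596 / 0.6996 ≈ 0.6569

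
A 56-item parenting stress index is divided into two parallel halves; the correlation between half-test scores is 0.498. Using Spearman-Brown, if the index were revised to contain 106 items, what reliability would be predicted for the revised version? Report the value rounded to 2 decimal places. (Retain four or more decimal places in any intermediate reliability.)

0.79

Full-test reliability from the split-half r: r_full = 2(0.498)/(1 + 0.498) = 0.6649
Then adjust to 106 items: n = 106/56 = 1.8929
r_new = n·r_full / (1 + (n − 1)·r_full) = 1.2586 / 1.5937 ≈ 0.7897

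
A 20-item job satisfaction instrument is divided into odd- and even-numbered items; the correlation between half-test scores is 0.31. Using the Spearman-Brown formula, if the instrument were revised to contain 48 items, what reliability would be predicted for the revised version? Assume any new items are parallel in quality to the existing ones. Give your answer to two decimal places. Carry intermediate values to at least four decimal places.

0.68

Full-test reliability from the split-half r: r_full = 2(0.31)/(1 + 0.31) = 0.4733
Then adjust to 48 items: n = 48/20 = 2.4000
r_new = n·r_full / (1 + (n − 1)·r_full) = 1.1359 / 1.6626 ≈ 0.6832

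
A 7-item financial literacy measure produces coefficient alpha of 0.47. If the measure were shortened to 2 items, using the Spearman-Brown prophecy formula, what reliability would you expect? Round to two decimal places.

0.20

Length ratio n = 2/7 = 0.2857
r_new = 0.2857·0.47 / [1 + (0.2857 − 1)·0.47]
r_new = 0.1343 / 0.6643 ≈ 0.2022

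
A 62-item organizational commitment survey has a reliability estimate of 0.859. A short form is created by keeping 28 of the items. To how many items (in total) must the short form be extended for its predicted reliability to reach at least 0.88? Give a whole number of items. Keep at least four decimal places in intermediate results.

First, r for the 28-item form: n = 28/62 = 0.4516, so r_28 = 0.4516·0.859/(1 + (0.4516 − 1)·0.859) = 0.7334
Length factor from the short form to reach 0.88: n' = 0.88(1 − 0.7334) / [0.7334(1 − 0.88)] ≈ 2.6658
Items = 2.6658 × 28 ≈ 74.64 → 75

75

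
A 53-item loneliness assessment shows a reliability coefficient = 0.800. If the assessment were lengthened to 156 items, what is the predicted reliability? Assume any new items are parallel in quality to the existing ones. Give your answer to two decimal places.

0.92

The new length is 156/53 = 2.9434 times the old.
Spearman-Brown: r_new = n·r / (1 + (n − 1)·r)
r_new = (2.9434 × 0.800) / (1 + (2.9434 − 1) × 0.800)
r_new = 2.3547 / 2.5547 ≈ 0.9217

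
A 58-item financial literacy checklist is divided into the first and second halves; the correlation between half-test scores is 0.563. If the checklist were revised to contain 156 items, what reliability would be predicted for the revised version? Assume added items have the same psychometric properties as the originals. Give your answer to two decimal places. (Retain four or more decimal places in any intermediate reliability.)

0.87

Full-test reliability from the split-half r: r_full = 2(0.563)/(1 + 0.563) = 0.7204
Then adjust to 156 items: n = 156/58 = 2.6897
r_new = n·r_full / (1 + (n − 1)·r_full) = 1.9377 / 2.2173 ≈ 0.8739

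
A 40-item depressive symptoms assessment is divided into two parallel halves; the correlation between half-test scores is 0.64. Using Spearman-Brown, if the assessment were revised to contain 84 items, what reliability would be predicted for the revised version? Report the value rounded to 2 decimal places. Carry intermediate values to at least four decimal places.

First correct the split-half correlation to full-test reliability: r_full = 2 × 0.64 / (1 + 0.64) ≈ 0.7805
Then adjust to 84 items: n = 84/40 = 2.1000
r_new = n·r_full / (1 + (n − 1)·r_full) = 1.6391 / 1.8586 ≈ 0.8819

0.88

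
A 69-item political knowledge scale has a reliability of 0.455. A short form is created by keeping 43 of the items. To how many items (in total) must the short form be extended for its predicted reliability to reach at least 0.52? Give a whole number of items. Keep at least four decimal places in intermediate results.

90

First, r for the 43-item form: n = 43/69 = 0.6232, so r_43 = 0.6232·0.455/(1 + (0.6232 − 1)·0.455) = 0.3422
Then solve for n' with r_old = 0.3422, r_target = 0.52: n' = 0.52(1 − 0.3422)/[0.3422(1 − 0.52)] = 2.0825
Total items = 2.0825 × 43 = 89.55, rounded up to 90.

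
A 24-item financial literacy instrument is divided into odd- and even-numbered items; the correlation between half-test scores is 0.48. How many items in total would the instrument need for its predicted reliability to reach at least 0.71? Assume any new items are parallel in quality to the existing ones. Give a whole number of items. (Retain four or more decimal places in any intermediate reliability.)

r_full = 2(0.48)/(1 + 0.48) = 0.6486
n = r_tgt(1 − r_full) / [r_full(1 − r_tgt)] = 0.71 × 0.3514 / (0.6486 × 0.29) ≈ 1.3264
Items = 1.3264 × 24 ≈ 31.83 → 32

32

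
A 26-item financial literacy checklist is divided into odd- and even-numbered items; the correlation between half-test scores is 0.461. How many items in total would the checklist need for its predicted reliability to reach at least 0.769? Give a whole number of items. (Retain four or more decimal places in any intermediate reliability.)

Corrected full-test reliability: r_full = 2 × 0.461 / (1 + 0.461) ≈ 0.6311
Solve Spearman-Brown for n: n = 0.769(1 − 0.6311) / [0.6311(1 − 0.769)] = 1.9459
Required items = 1.9459 × 26 = 50.59, so 51 items.

51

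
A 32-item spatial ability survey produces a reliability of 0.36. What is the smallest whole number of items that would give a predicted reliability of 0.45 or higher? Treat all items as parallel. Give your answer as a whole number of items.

47

Spearman-Brown solved for the length factor n:
n = r*(1 − r) / [ r (1 − r*) ]
n = [0.45 × 0.64] / [0.36 × 0.55]
  = 0.2880 / 0.1980 = 1.4545
Items needed = n × 32 = 1.4545 × 32 ≈ 46.54 → round up to 47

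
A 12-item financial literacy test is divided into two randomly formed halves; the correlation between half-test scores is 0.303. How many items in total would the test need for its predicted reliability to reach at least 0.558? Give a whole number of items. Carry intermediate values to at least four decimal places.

18

r_full = 2(0.303)/(1 + 0.303) = 0.4651
Solve Spearman-Brown for n: n = 0.558(1 − 0.4651) / [0.4651(1 − 0.558)] = 1.4519
Required items = 1.4519 × 12 = 17.42, so 18 items.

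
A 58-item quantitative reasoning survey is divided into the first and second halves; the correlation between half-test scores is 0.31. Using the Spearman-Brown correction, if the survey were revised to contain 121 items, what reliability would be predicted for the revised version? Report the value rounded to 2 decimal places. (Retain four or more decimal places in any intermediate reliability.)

First correct the split-half correlation to full-test reliability: r_full = 2 × 0.31 / (1 + 0.31) ≈ 0.4733
Length factor from 58 to 121 items: n = 121/58 = 2.0862
r_new = n·r_full / (1 + (n − 1)·r_full) = 0.9874 / 1.5141 ≈ 0.6521

0.65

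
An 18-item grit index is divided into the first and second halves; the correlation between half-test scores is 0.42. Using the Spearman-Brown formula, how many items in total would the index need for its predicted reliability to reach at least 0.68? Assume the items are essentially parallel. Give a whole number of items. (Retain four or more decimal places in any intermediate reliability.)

Corrected full-test reliability: r_full = 2 × 0.42 / (1 + 0.42) ≈ 0.5915
n = r_tgt(1 − r_full) / [r_full(1 − r_tgt)] = 0.68 × 0.4085 / (0.5915 × 0.32) ≈ 1.4676
Items = 1.4676 × 18 ≈ 26.42 → 27

27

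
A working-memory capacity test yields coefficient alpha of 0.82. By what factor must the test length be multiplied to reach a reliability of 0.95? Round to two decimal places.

Rearranging the Spearman-Brown formula for n,
n = r*(1 − r) / [ r (1 − r*) ]
n = 0.95 × (1 − 0.82) / [ 0.82 × (1 − 0.95) ]
n = 0.1710 / 0.0410 ≈ 4.1707

4.17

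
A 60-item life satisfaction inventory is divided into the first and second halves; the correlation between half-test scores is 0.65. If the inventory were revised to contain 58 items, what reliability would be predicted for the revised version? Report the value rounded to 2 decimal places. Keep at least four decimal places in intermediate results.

0.78

First correct the split-half correlation to full-test reliability: r_full = 2 × 0.65 / (1 + 0.65) ≈ 0.7879
Then adjust to 58 items: n = 58/60 = 0.9667
r_new = n·r_full / (1 + (n − 1)·r_full) = 0.7617 / 0.9738 ≈ 0.7822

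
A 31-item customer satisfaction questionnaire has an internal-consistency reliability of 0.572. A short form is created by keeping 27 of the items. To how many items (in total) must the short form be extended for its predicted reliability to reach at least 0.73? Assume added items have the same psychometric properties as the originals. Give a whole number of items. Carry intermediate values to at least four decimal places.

63

First, r for the 27-item form: n = 27/31 = 0.8710, so r_27 = 0.8710·0.572/(1 + (0.8710 − 1)·0.572) = 0.5379
Length factor from the short form to reach 0.73: n' = 0.73(1 − 0.5379) / [0.5379(1 − 0.73)] ≈ 2.3227
Total items = 2.3227 × 27 = 62.71, rounded up to 63.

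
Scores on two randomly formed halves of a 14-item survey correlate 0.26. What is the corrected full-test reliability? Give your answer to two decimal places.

Apply the Spearman-Brown correction with n = 2:
r_full = 2(0.26) / (1 + 0.26)
r_full = 0.5200 / 1.2600 ≈ 0.4127

0.41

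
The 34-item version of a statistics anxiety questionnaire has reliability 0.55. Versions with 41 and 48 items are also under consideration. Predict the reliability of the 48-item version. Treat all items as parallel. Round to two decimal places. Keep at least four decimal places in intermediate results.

0.63

Only the ratio of lengths matters: n = 48/34 = 1.4118
r_{48} = n·r / (1 + (n − 1)·r) = 0.7765 / 1.2265 ≈ 0.6331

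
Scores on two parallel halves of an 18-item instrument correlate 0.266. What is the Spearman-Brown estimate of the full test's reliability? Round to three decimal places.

0.420

r_full = 2r_hh / (1 + r_hh) = 2 × 0.266 / (1 + 0.266)
       = 0.5320 / 1.2660 = 0.4202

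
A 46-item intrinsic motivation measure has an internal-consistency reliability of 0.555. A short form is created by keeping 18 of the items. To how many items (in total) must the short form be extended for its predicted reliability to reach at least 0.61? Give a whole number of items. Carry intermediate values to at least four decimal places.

58

First, r for the 18-item form: n = 18/46 = 0.3913, so r_18 = 0.3913·0.555/(1 + (0.3913 − 1)·0.555) = 0.3280
Length factor from the short form to reach 0.61: n' = 0.61(1 − 0.3280) / [0.3280(1 − 0.61)] ≈ 3.2045
Total items = 3.2045 × 18 = 57.68, rounded up to 58.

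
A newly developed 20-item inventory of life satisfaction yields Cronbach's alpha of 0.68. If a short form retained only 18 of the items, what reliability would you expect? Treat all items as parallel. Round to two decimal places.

0.66

The new length is 18/20 = 0.9 times the old.
Spearman-Brown: r_new = n·r / (1 + (n − 1)·r)
r_new = (0.9 × 0.68) / (1 + (0.9 − 1) × 0.68)
r_new = 0.6120 / 0.9320 ≈ 0.6567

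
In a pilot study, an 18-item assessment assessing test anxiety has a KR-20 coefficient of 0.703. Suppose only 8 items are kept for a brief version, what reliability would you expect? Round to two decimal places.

The new length is 8/18 = 0.4444 times the old.
r_new = (0.4444 × 0.703) / (1 + (0.4444 − 1) × 0.703)
     = 0.3124 / 0.6094 = 0.5126

0.51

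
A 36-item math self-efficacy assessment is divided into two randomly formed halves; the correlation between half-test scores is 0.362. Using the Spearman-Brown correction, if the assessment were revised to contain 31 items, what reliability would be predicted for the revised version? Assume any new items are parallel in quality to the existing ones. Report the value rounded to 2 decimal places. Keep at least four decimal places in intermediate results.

0.49

First correct the split-half correlation to full-test reliability: r_full = 2 × 0.362 / (1 + 0.362) ≈ 0.5316
Then adjust to 31 items: n = 31/36 = 0.8611
r_new = n·r_full / (1 + (n − 1)·r_full) = 0.4578 / 0.9262 ≈ 0.4943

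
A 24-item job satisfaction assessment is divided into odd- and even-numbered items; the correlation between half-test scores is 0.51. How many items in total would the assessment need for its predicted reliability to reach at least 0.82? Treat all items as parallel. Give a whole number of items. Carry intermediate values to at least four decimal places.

r_full = 2(0.51)/(1 + 0.51) = 0.6755
Solve Spearman-Brown for n: n = 0.82(1 − 0.6755) / [0.6755(1 − 0.82)] = 2.1884
Items = 2.1884 × 24 ≈ 52.52 → 53

53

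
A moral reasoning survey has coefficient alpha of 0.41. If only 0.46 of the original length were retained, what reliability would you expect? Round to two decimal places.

0.24

r_new = (0.46 × 0.41) / (1 + (0.46 − 1) × 0.41)
     = 0.1886 / 0.7786 = 0.2422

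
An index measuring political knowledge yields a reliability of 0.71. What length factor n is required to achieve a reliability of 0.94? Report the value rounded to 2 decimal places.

n = 0.94 × (1 − 0.71) / [ 0.71 × (1 − 0.94) ]
n = 0.2726 / 0.0426 ≈ 6.3991

6.40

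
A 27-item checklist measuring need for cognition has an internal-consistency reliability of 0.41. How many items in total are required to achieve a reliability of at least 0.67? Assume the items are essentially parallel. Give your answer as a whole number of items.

Invert Spearman-Brown to solve for n:
n = r_target (1 − r_old) / [ r_old (1 − r_target) ]
n = 0.67(1 − 0.41) / [0.41(1 − 0.67)]
  = 0.3953 / 0.1353 = 2.9217
So the test needs 2.9217 × 27 ≈ 78.89 items; rounding up, 79.

79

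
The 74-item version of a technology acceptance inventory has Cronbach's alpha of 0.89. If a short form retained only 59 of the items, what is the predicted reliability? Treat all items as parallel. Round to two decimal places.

The new length is 59/74 = 0.7973 times the old.
r_new = (0.7973 × 0.89) / (1 + (0.7973 − 1) × 0.89)
     = 0.7096 / 0.8196 = 0.8658

0.87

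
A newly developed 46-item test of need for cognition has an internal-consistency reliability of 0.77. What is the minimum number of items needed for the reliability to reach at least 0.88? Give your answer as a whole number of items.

101

Invert Spearman-Brown to solve for n:
n = r*(1 − r) / [ r (1 − r*) ]
n = 0.88 × (1 − 0.77) / [ 0.77 × (1 − 0.88) ]
n = 0.2024 / 0.0924 ≈ 2.1905
2.1905 × 46 = 100.76 → 101 items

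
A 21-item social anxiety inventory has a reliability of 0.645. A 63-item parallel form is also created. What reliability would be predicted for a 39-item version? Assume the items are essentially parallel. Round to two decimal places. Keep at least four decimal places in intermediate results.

0.77

The 63-item form is not needed; work directly from the 21-item form with n = 39/21 = 1.8571.
r_{39} = n·r / (1 + (n − 1)·r) = 1.1978 / 1.5528 ≈ 0.7714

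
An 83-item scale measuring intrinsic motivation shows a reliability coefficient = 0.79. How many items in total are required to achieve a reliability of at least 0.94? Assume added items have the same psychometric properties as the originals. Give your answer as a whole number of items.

n = 0.94(1 − 0.79) / [0.79(1 − 0.94)]
n = 0.1974 / 0.0474 ≈ 4.1646
4.1646 × 83 = 345.66 → 346 items

346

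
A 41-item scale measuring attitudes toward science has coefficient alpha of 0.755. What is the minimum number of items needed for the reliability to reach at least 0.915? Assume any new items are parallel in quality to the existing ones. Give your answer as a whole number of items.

n = [0.915 × 0.245] / [0.755 × 0.085]
  = 0.224175 / 0.064175 = 3.4932
So the test needs 3.4932 × 41 ≈ 143.22 items; rounding up, 144.

144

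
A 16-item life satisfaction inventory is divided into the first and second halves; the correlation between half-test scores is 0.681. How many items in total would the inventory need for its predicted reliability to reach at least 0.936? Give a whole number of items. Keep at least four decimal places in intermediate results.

55

Corrected full-test reliability: r_full = 2 × 0.681 / (1 + 0.681) ≈ 0.8102
Solve Spearman-Brown for n: n = 0.936(1 − 0.8102) / [0.8102(1 − 0.936)] = 3.4261
Items = 3.4261 × 16 ≈ 54.82 → 55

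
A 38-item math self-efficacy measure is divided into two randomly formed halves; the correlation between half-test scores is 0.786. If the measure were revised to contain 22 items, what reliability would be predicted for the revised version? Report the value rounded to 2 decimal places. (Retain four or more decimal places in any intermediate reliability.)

0.81

First correct the split-half correlation to full-test reliability: r_full = 2 × 0.786 / (1 + 0.786) ≈ 0.8802
Then adjust to 22 items: n = 22/38 = 0.5789
r_new = n·r_full / (1 + (n − 1)·r_full) = 0.5095 / 0.6293 ≈ 0.8096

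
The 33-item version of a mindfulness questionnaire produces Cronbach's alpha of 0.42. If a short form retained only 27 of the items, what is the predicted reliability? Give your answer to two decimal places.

0.37

The new length is 27/33 = 0.8182 times the old.
r_new = 0.8182·0.42 / [1 + (0.8182 − 1)·0.42]
r_new = 0.3436 / 0.9236 ≈ 0.3720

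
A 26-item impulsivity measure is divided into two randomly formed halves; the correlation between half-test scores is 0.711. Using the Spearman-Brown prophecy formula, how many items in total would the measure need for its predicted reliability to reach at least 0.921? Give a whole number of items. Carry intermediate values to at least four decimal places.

62

Corrected full-test reliability: r_full = 2 × 0.711 / (1 + 0.711) ≈ 0.8311
n = r_tgt(1 − r_full) / [r_full(1 − r_tgt)] = 0.921 × 0.1689 / (0.8311 × 0.079) ≈ 2.3692
Items = 2.3692 × 26 ≈ 61.60 → 62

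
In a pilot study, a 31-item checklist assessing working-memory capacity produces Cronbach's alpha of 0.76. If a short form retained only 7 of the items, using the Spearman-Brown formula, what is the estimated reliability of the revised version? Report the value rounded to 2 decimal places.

0.42

The new length is 7/31 = 0.2258 times the old.
Spearman-Brown: r_new = n·r / (1 + (n − 1)·r)
r_new = (0.2258 × 0.76) / (1 + (0.2258 − 1) × 0.76)
     = 0.1716 / 0.4116 = 0.4169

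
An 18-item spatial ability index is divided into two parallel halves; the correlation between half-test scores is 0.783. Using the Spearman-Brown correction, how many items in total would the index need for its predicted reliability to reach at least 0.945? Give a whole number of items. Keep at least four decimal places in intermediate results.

43

Corrected full-test reliability: r_full = 2 × 0.783 / (1 + 0.783) ≈ 0.8783
n = r_tgt(1 − r_full) / [r_full(1 − r_tgt)] = 0.945 × 0.1217 / (0.8783 × 0.055) ≈ 2.3808
Items = 2.3808 × 18 ≈ 42.85 → 43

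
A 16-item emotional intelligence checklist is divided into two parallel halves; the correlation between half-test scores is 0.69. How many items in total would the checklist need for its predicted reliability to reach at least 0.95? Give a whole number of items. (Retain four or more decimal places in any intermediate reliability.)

r_full = 2(0.69)/(1 + 0.69) = 0.8166
n = r_tgt(1 − r_full) / [r_full(1 − r_tgt)] = 0.95 × 0.1834 / (0.8166 × 0.05) ≈ 4.2672
Items = 4.2672 × 16 ≈ 68.28 → 69

69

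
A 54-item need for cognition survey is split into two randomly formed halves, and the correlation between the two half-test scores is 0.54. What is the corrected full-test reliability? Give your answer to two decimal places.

The full test is twice the length of either half (n = 2).
r_full = 2r_hh / (1 + r_hh) = 2 × 0.54 / (1 + 0.54)
r_full = 1.0800 / 1.5400 ≈ 0.7013

0.70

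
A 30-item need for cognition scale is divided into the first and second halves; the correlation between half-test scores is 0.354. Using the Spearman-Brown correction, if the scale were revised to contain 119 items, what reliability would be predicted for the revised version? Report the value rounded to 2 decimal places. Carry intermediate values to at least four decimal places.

Full-test reliability from the split-half r: r_full = 2(0.354)/(1 + 0.354) = 0.5229
Then adjust to 119 items: n = 119/30 = 3.9667
r_new = n·r_full / (1 + (n − 1)·r_full) = 2.0742 / 2.5513 ≈ 0.8130

0.81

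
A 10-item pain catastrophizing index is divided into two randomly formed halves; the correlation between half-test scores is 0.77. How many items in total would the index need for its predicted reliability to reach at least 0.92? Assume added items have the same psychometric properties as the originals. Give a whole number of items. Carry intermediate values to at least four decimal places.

18

Corrected full-test reliability: r_full = 2 × 0.77 / (1 + 0.77) ≈ 0.8701
n = r_tgt(1 − r_full) / [r_full(1 − r_tgt)] = 0.92 × 0.1299 / (0.8701 × 0.08) ≈ 1.7169
Required items = 1.7169 × 10 = 17.17, so 18 items.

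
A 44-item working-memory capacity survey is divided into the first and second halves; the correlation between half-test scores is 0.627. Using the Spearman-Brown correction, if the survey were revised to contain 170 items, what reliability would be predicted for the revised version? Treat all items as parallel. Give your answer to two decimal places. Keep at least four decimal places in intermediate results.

0.93

First correct the split-half correlation to full-test reliability: r_full = 2 × 0.627 / (1 + 0.627) ≈ 0.7707
Then adjust to 170 items: n = 170/44 = 3.8636
r_new = n·r_full / (1 + (n − 1)·r_full) = 2.9777 / 3.2070 ≈ 0.9285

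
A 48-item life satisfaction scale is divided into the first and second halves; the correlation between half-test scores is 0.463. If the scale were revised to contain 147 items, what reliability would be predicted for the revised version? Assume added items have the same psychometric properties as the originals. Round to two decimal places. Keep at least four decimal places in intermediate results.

0.84

Full-test reliability from the split-half r: r_full = 2(0.463)/(1 + 0.463) = 0.6329
Length factor from 48 to 147 items: n = 147/48 = 3.0625
r_new = n·r_full / (1 + (n − 1)·r_full) = 1.9383 / 2.3054 ≈ 0.8408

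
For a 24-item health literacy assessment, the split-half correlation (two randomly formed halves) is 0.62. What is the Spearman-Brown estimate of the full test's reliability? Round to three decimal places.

0.765

r_full = 2r_hh / (1 + r_hh) = 2 × 0.62 / (1 + 0.62)
r_full = 1.2400 / 1.6200 ≈ 0.7654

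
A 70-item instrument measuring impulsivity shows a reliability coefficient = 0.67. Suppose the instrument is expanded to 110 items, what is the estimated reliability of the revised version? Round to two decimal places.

The new length is 110/70 = 1.5714 times the old.
r_new = (1.5714 × 0.67) / (1 + (1.5714 − 1) × 0.67)
     = 1.0528 / 1.3828 = 0.7614

0.76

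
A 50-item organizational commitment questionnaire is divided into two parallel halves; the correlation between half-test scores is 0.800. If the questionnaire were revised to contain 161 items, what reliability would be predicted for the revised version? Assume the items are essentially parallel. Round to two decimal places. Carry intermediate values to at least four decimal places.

0.96

Spearman-Brown correction (n = 2): r_full = 2·0.800/(1 + 0.800) = 0.8889
Then adjust to 161 items: n = 161/50 = 3.2200
r_new = n·r_full / (1 + (n − 1)·r_full) = 2.8623 / 2.9734 ≈ 0.9626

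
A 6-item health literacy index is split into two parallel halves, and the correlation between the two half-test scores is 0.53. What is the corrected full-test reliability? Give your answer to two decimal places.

The full test is twice the length of either half (n = 2).
r_full = 2r_hh / (1 + r_hh) = 2 × 0.53 / (1 + 0.53)
r_full = 1.0600 / 1.5300 ≈ 0.6928

0.69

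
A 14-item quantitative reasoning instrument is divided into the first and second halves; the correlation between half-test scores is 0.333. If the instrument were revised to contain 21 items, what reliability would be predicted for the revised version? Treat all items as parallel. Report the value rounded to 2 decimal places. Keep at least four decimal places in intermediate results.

0.60

Full-test reliability from the split-half r: r_full = 2(0.333)/(1 + 0.333) = 0.4996
Then adjust to 21 items: n = 21/14 = 1.5000
r_new = n·r_full / (1 + (n − 1)·r_full) = 0.7494 / 1.2498 ≈ 0.5996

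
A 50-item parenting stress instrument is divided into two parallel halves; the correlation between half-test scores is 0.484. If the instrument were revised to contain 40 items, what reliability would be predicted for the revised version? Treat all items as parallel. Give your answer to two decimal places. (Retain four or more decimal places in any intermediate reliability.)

Spearman-Brown correction (n = 2): r_full = 2·0.484/(1 + 0.484) = 0.6523
Then adjust to 40 items: n = 40/50 = 0.8000
r_new = n·r_full / (1 + (n − 1)·r_full) = 0.5218 / 0.8695 ≈ 0.6001

0.60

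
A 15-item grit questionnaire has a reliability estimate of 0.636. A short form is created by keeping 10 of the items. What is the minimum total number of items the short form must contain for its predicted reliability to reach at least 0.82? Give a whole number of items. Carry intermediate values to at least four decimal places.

40

First, r for the 10-item form: n = 10/15 = 0.6667, so r_10 = 0.6667·0.636/(1 + (0.6667 − 1)·0.636) = 0.5381
Then solve for n' with r_old = 0.5381, r_target = 0.82: n' = 0.82(1 − 0.5381)/[0.5381(1 − 0.82)] = 3.9104
Items = 3.9104 × 10 ≈ 39.10 → 40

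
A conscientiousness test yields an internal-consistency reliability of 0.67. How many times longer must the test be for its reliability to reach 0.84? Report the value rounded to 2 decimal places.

Spearman-Brown solved for the length factor n:
n = r*(1 − r) / [ r (1 − r*) ]
n = 0.84 × (1 − 0.67) / [ 0.67 × (1 − 0.84) ]
n = 0.2772 / 0.1072 ≈ 2.5858

2.59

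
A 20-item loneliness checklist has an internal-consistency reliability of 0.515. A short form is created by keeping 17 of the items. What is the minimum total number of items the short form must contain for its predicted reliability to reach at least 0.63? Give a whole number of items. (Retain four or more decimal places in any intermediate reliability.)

33

Short-form reliability: n = 17/20 = 0.8500; r_17 = n·r/(1+(n−1)r) ≈ 0.4744
Then solve for n' with r_old = 0.4744, r_target = 0.63: n' = 0.63(1 − 0.4744)/[0.4744(1 − 0.63)] = 1.8865
Total items = 1.8865 × 17 = 32.07, rounded up to 33.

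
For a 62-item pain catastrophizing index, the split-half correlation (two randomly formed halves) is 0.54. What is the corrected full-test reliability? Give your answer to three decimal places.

0.701

The full test is twice the length of either half (n = 2).
r_full = 2r_hh / (1 + r_hh) = 2 × 0.54 / (1 + 0.54)
r_full = 1.0800 / 1.5400 ≈ 0.7013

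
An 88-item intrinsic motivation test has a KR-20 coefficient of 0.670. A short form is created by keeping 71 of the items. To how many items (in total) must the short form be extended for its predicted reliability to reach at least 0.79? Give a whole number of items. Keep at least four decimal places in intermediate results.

First, r for the 71-item form: n = 71/88 = 0.8068, so r_71 = 0.8068·0.670/(1 + (0.8068 − 1)·0.670) = 0.6209
Length factor from the short form to reach 0.79: n' = 0.79(1 − 0.6209) / [0.6209(1 − 0.79)] ≈ 2.2969
Total items = 2.2969 × 71 = 163.08, rounded up to 164.

164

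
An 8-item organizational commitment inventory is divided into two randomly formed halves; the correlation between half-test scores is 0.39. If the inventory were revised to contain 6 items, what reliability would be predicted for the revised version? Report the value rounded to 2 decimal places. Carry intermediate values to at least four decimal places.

0.49

First correct the split-half correlation to full-test reliability: r_full = 2 × 0.39 / (1 + 0.39) ≈ 0.5612
Then adjust to 6 items: n = 6/8 = 0.7500
r_new = n·r_full / (1 + (n − 1)·r_full) = 0.4209 / 0.8597 ≈ 0.4896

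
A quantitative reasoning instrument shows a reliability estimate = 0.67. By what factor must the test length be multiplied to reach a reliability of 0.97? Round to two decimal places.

Invert Spearman-Brown to solve for n:
n = r_target (1 − r_old) / [ r_old (1 − r_target) ]
n = [0.97 × 0.33] / [0.67 × 0.03]
n = 0.3201 / 0.0201 ≈ 15.9254

15.93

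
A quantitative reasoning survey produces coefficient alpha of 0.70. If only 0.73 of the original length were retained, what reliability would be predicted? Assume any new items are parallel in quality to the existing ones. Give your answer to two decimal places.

0.63

By Spearman-Brown, r_new = n r / (1 + (n − 1) r).
r_new = (0.73 × 0.70) / (1 + (0.73 − 1) × 0.70)
     = 0.5110 / 0.8110 = 0.6301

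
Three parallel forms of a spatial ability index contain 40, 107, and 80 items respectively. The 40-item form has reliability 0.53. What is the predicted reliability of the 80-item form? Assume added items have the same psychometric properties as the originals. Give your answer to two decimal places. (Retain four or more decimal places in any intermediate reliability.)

0.69

Only the ratio of lengths matters: n = 80/40 = 2.0000
r_{80} = n·r / (1 + (n − 1)·r) = 1.0600 / 1.5300 ≈ 0.6928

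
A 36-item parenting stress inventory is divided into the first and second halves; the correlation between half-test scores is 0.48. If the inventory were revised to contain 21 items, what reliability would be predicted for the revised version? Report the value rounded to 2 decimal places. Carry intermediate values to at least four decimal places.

Spearman-Brown correction (n = 2): r_full = 2·0.48/(1 + 0.48) = 0.6486
Then adjust to 21 items: n = 21/36 = 0.5833
r_new = n·r_full / (1 + (n − 1)·r_full) = 0.3783 / 0.7297 ≈ 0.5184

0.52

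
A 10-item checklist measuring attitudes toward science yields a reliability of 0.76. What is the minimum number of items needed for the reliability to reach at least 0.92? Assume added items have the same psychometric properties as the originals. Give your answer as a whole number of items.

Spearman-Brown solved for the length factor n:
n = r*(1 − r) / [ r (1 − r*) ]
n = [0.92 × 0.24] / [0.76 × 0.08]
  = 0.2208 / 0.0608 = 3.6316
So the test needs 3.6316 × 10 ≈ 36.32 items; rounding up, 37.

37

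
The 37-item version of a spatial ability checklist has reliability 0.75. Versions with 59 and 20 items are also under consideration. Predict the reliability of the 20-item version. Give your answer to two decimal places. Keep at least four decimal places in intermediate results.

0.62

The 59-item form is not needed; work directly from the 37-item form with n = 20/37 = 0.5405.
r_{20} = n·r / (1 + (n − 1)·r) = 0.4054 / 0.6554 ≈ 0.6186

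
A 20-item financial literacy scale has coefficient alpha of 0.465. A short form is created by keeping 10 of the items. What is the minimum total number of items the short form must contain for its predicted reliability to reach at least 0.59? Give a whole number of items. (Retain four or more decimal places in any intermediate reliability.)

First, r for the 10-item form: n = 10/20 = 0.5000, so r_10 = 0.5000·0.465/(1 + (0.5000 − 1)·0.465) = 0.3029
Length factor from the short form to reach 0.59: n' = 0.59(1 − 0.3029) / [0.3029(1 − 0.59)] ≈ 3.3118
Total items = 3.3118 × 10 = 33.12, rounded up to 34.

34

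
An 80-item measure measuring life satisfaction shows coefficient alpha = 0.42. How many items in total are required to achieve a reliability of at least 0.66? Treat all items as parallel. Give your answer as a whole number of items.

Rearranging the Spearman-Brown formula for n,
n = r*(1 − r) / [ r (1 − r*) ]
n = 0.66 × (1 − 0.42) / [ 0.42 × (1 − 0.66) ]
  = 0.3828 / 0.1428 = 2.6807
2.6807 × 80 = 214.46 → 215 items

215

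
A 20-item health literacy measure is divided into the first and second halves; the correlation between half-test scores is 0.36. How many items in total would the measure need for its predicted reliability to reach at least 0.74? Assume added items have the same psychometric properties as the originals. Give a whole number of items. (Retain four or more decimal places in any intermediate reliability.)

Corrected full-test reliability: r_full = 2 × 0.36 / (1 + 0.36) ≈ 0.5294
Solve Spearman-Brown for n: n = 0.74(1 − 0.5294) / [0.5294(1 − 0.74)] = 2.5300
Required items = 2.5300 × 20 = 50.60, so 51 items.

51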